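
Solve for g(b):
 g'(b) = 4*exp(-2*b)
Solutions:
 g(b) = C1 - 2*exp(-2*b)


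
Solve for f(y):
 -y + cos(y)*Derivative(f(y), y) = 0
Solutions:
 f(y) = C1 + Integral(y/cos(y), y)


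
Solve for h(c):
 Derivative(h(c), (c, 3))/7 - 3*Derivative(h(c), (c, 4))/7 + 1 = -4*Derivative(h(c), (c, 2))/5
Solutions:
 h(c) = C1 + C2*c + C3*exp(c*(5 - sqrt(1705))/30) + C4*exp(c*(5 + sqrt(1705))/30) - 5*c^2/8


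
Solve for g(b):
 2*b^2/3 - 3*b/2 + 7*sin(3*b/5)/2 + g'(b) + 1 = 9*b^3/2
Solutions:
 g(b) = C1 + 9*b^4/8 - 2*b^3/9 + 3*b^2/4 - b + 35*cos(3*b/5)/6


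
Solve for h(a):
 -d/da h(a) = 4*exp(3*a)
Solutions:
 h(a) = C1 - 4*exp(3*a)/3


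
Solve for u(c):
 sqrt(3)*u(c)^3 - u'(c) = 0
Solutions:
 u(c) = -sqrt(2)*sqrt(-1/(C1 + sqrt(3)*c))/2
 u(c) = sqrt(2)*sqrt(-1/(C1 + sqrt(3)*c))/2


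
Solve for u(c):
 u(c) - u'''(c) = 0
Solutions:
 u(c) = C3*exp(c) + (C1*sin(sqrt(3)*c/2) + C2*cos(sqrt(3)*c/2))*exp(-c/2)


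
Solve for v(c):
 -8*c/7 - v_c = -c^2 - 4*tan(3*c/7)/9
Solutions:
 v(c) = C1 + c^3/3 - 4*c^2/7 - 28*log(cos(3*c/7))/27


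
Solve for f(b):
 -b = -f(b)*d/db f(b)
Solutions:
 f(b) = -sqrt(C1 + b^2)
 f(b) = sqrt(C1 + b^2)


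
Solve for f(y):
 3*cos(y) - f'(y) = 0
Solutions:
 f(y) = C1 + 3*sin(y)


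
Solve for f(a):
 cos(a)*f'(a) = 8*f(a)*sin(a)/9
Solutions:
 f(a) = C1/cos(a)^(8/9)


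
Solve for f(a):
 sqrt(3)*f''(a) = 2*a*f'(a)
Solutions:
 f(a) = C1 + C2*erfi(3^(3/4)*a/3)


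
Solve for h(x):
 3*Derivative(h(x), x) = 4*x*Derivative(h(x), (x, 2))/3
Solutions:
 h(x) = C1 + C2*x^(13/4)


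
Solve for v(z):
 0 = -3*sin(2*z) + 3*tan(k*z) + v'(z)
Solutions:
 v(z) = C1 - 3*Piecewise((-log(cos(k*z))/k, Ne(k, 0)), (0, True)) - 3*cos(2*z)/2


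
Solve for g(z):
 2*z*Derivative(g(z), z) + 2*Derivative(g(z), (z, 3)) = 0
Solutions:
 g(z) = C1 + Integral(C2*airyai(-z) + C3*airybi(-z), z)


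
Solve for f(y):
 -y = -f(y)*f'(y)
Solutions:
 f(y) = -sqrt(C1 + y^2)
 f(y) = sqrt(C1 + y^2)


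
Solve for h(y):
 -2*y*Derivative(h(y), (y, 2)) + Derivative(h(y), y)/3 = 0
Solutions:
 h(y) = C1 + C2*y^(7/6)


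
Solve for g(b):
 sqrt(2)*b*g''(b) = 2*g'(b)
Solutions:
 g(b) = C1 + C2*b^(1 + sqrt(2))


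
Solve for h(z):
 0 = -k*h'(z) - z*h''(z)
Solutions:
 h(z) = C1 + z^(1 - re(k))*(C2*sin(log(z)*Abs(im(k))) + C3*cos(log(z)*im(k)))


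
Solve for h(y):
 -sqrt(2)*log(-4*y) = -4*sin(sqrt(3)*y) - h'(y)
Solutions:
 h(y) = C1 + sqrt(2)*y*(log(-y) - 1) + 2*sqrt(2)*y*log(2) + 4*sqrt(3)*cos(sqrt(3)*y)/3


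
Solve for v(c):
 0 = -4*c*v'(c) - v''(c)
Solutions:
 v(c) = C1 + C2*erf(sqrt(2)*c)


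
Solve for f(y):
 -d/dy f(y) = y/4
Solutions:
 f(y) = C1 - y^2/8


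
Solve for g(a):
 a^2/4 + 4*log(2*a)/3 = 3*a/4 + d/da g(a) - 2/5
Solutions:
 g(a) = C1 + a^3/12 - 3*a^2/8 + 4*a*log(a)/3 - 14*a/15 + 4*a*log(2)/3


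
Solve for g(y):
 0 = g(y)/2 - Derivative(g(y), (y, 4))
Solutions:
 g(y) = C1*exp(-2^(3/4)*y/2) + C2*exp(2^(3/4)*y/2) + C3*sin(2^(3/4)*y/2) + C4*cos(2^(3/4)*y/2)


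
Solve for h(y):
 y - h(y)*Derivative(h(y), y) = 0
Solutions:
 h(y) = -sqrt(C1 + y^2)
 h(y) = sqrt(C1 + y^2)


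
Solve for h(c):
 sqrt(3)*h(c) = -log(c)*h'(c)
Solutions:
 h(c) = C1*exp(-sqrt(3)*li(c))


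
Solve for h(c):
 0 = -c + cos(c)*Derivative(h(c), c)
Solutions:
 h(c) = C1 + Integral(c/cos(c), c)


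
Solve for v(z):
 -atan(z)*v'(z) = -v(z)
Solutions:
 v(z) = C1*exp(Integral(1/atan(z), z))


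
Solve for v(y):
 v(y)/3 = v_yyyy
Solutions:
 v(y) = C1*exp(-3^(3/4)*y/3) + C2*exp(3^(3/4)*y/3) + C3*sin(3^(3/4)*y/3) + C4*cos(3^(3/4)*y/3)


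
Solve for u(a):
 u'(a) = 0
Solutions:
 u(a) = C1


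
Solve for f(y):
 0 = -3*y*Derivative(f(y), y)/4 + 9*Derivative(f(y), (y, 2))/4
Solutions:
 f(y) = C1 + C2*erfi(sqrt(6)*y/6)


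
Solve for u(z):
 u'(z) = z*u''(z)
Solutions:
 u(z) = C1 + C2*z^2


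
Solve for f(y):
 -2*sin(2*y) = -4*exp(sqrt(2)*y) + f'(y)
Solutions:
 f(y) = C1 + 2*sqrt(2)*exp(sqrt(2)*y) + cos(2*y)


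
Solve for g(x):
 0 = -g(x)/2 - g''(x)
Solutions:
 g(x) = C1*sin(sqrt(2)*x/2) + C2*cos(sqrt(2)*x/2)


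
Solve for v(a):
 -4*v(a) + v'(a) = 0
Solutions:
 v(a) = C1*exp(4*a)


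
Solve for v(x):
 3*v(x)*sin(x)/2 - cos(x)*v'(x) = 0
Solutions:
 v(x) = C1/cos(x)^(3/2)


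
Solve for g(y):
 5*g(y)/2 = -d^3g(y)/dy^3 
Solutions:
 g(y) = C3*exp(-2^(2/3)*5^(1/3)*y/2) + (C1*sin(2^(2/3)*sqrt(3)*5^(1/3)*y/4) + C2*cos(2^(2/3)*sqrt(3)*5^(1/3)*y/4))*exp(2^(2/3)*5^(1/3)*y/4)


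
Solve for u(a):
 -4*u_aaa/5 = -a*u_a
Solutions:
 u(a) = C1 + Integral(C2*airyai(10^(1/3)*a/2) + C3*airybi(10^(1/3)*a/2), a)


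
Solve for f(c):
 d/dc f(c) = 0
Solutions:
 f(c) = C1


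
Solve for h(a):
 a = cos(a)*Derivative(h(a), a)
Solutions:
 h(a) = C1 + Integral(a/cos(a), a)


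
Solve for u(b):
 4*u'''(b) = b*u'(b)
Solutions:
 u(b) = C1 + Integral(C2*airyai(2^(1/3)*b/2) + C3*airybi(2^(1/3)*b/2), b)


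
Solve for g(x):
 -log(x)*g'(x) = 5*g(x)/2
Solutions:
 g(x) = C1*exp(-5*li(x)/2)


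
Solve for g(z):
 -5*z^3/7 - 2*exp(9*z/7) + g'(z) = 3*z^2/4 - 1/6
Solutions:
 g(z) = C1 + 5*z^4/28 + z^3/4 - z/6 + 14*exp(9*z/7)/9


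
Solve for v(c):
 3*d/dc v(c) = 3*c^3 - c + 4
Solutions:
 v(c) = C1 + c^4/4 - c^2/6 + 4*c/3


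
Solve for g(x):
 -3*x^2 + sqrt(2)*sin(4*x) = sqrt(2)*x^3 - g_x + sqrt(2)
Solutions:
 g(x) = C1 + sqrt(2)*x^4/4 + x^3 + sqrt(2)*x + sqrt(2)*cos(4*x)/4


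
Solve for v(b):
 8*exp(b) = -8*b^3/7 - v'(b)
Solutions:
 v(b) = C1 - 2*b^4/7 - 8*exp(b)


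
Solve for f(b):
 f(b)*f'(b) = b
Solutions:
 f(b) = -sqrt(C1 + b^2)
 f(b) = sqrt(C1 + b^2)


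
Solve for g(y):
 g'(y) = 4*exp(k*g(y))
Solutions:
 g(y) = Piecewise((log(-1/(C1*k + 4*k*y))/k, Ne(k, 0)), (nan, True))
 g(y) = Piecewise((C1 + 4*y, Eq(k, 0)), (nan, True))


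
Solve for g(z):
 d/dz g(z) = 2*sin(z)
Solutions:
 g(z) = C1 - 2*cos(z)


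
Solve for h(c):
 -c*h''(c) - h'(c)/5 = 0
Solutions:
 h(c) = C1 + C2*c^(4/5)


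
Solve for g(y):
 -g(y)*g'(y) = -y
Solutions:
 g(y) = -sqrt(C1 + y^2)
 g(y) = sqrt(C1 + y^2)


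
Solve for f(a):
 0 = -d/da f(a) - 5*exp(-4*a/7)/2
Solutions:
 f(a) = C1 + 35*exp(-4*a/7)/8


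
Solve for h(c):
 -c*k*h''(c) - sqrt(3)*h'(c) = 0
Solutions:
 h(c) = C1 + c^(((re(k) - sqrt(3))*re(k) + im(k)^2)/(re(k)^2 + im(k)^2))*(C2*sin(sqrt(3)*log(c)*Abs(im(k))/(re(k)^2 + im(k)^2)) + C3*cos(sqrt(3)*log(c)*im(k)/(re(k)^2 + im(k)^2)))


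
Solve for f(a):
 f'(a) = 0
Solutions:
 f(a) = C1


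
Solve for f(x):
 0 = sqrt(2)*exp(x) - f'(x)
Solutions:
 f(x) = C1 + sqrt(2)*exp(x)


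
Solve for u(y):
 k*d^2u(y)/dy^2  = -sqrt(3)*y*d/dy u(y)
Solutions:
 u(y) = C1 + C2*sqrt(k)*erf(sqrt(2)*3^(1/4)*y*sqrt(1/k)/2)


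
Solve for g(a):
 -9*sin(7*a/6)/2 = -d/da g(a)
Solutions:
 g(a) = C1 - 27*cos(7*a/6)/7


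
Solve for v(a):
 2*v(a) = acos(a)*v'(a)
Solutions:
 v(a) = C1*exp(2*Integral(1/acos(a), a))


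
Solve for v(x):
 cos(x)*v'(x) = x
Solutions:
 v(x) = C1 + Integral(x/cos(x), x)


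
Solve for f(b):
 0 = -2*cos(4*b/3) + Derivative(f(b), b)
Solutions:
 f(b) = C1 + 3*sin(4*b/3)/2


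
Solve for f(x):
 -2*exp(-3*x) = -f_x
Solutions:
 f(x) = C1 - 2*exp(-3*x)/3


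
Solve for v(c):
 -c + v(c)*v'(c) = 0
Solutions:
 v(c) = -sqrt(C1 + c^2)
 v(c) = sqrt(C1 + c^2)


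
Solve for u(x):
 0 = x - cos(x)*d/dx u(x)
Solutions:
 u(x) = C1 + Integral(x/cos(x), x)


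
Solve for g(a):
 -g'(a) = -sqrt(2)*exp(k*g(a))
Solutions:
 g(a) = Piecewise((log(-1/(C1*k + sqrt(2)*a*k))/k, Ne(k, 0)), (nan, True))
 g(a) = Piecewise((C1 + sqrt(2)*a, Eq(k, 0)), (nan, True))


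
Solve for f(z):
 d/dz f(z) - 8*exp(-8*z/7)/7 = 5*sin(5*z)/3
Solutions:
 f(z) = C1 - cos(5*z)/3 - 1/exp(z)^(8/7)


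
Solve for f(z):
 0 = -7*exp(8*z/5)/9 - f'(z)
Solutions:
 f(z) = C1 - 35*exp(8*z/5)/72


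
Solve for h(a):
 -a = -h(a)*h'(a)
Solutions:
 h(a) = -sqrt(C1 + a^2)
 h(a) = sqrt(C1 + a^2)


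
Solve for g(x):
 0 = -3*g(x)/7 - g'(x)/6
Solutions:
 g(x) = C1*exp(-18*x/7)


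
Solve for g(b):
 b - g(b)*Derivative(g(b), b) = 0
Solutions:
 g(b) = -sqrt(C1 + b^2)
 g(b) = sqrt(C1 + b^2)


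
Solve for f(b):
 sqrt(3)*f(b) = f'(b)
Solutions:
 f(b) = C1*exp(sqrt(3)*b)


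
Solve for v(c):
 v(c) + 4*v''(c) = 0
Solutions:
 v(c) = C1*sin(c/2) + C2*cos(c/2)


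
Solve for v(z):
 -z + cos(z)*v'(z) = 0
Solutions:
 v(z) = C1 + Integral(z/cos(z), z)


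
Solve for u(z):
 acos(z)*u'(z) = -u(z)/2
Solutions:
 u(z) = C1*exp(-Integral(1/acos(z), z)/2)


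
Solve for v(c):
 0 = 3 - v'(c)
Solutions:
 v(c) = C1 + 3*c


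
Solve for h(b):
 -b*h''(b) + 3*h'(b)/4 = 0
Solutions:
 h(b) = C1 + C2*b^(7/4)


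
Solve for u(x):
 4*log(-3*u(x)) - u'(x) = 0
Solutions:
 -Integral(1/(log(-_y) + log(3)), (_y, u(x)))/4 = C1 - x


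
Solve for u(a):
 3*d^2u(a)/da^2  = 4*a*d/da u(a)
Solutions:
 u(a) = C1 + C2*erfi(sqrt(6)*a/3)


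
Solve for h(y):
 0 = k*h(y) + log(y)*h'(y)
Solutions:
 h(y) = C1*exp(-k*li(y))


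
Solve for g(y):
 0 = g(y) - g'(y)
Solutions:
 g(y) = C1*exp(y)


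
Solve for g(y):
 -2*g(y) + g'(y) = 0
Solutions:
 g(y) = C1*exp(2*y)


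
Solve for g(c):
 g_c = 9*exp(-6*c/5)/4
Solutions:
 g(c) = C1 - 15*exp(-6*c/5)/8


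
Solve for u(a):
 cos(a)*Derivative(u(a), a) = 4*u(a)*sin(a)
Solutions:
 u(a) = C1/cos(a)^4


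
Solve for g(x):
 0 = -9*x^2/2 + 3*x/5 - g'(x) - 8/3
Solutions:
 g(x) = C1 - 3*x^3/2 + 3*x^2/10 - 8*x/3


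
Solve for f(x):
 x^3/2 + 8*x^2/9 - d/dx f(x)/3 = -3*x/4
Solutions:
 f(x) = C1 + 3*x^4/8 + 8*x^3/9 + 9*x^2/8


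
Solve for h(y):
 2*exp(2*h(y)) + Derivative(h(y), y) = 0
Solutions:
 h(y) = log(-sqrt(-1/(C1 - 2*y))) - log(2)/2
 h(y) = log(-1/(C1 - 2*y))/2 - log(2)/2


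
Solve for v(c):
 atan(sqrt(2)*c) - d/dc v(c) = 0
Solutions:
 v(c) = C1 + c*atan(sqrt(2)*c) - sqrt(2)*log(2*c^2 + 1)/4


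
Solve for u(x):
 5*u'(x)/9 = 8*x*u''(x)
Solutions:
 u(x) = C1 + C2*x^(77/72)


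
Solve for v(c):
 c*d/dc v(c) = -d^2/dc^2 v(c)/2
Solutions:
 v(c) = C1 + C2*erf(c)


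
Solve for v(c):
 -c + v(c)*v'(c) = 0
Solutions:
 v(c) = -sqrt(C1 + c^2)
 v(c) = sqrt(C1 + c^2)


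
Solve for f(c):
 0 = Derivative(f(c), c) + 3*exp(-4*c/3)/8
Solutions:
 f(c) = C1 + 9*exp(-4*c/3)/32


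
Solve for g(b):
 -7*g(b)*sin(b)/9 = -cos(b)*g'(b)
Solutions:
 g(b) = C1/cos(b)^(7/9)


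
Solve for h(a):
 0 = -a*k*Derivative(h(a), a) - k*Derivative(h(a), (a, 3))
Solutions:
 h(a) = C1 + Integral(C2*airyai(-a) + C3*airybi(-a), a)


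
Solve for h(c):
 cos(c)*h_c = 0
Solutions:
 h(c) = C1


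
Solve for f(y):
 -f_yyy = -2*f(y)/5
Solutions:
 f(y) = C3*exp(2^(1/3)*5^(2/3)*y/5) + (C1*sin(2^(1/3)*sqrt(3)*5^(2/3)*y/10) + C2*cos(2^(1/3)*sqrt(3)*5^(2/3)*y/10))*exp(-2^(1/3)*5^(2/3)*y/10)


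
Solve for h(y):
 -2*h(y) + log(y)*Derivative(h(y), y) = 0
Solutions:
 h(y) = C1*exp(2*li(y))


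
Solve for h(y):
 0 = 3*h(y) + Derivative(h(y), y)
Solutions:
 h(y) = C1*exp(-3*y)


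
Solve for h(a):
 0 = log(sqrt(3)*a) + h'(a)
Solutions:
 h(a) = C1 - a*log(a) - a*log(3)/2 + a


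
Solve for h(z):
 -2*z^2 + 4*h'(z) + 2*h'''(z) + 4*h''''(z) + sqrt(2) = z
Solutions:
 h(z) = C1 + C2*exp(z*(-2 + (6*sqrt(330) + 109)^(-1/3) + (6*sqrt(330) + 109)^(1/3))/12)*sin(sqrt(3)*z*(-(6*sqrt(330) + 109)^(1/3) + (6*sqrt(330) + 109)^(-1/3))/12) + C3*exp(z*(-2 + (6*sqrt(330) + 109)^(-1/3) + (6*sqrt(330) + 109)^(1/3))/12)*cos(sqrt(3)*z*(-(6*sqrt(330) + 109)^(1/3) + (6*sqrt(330) + 109)^(-1/3))/12) + C4*exp(-z*((6*sqrt(330) + 109)^(-1/3) + 1 + (6*sqrt(330) + 109)^(1/3))/6) + z^3/6 + z^2/8 - z/2 - sqrt(2)*z/4


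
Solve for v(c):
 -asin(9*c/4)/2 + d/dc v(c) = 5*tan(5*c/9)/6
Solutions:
 v(c) = C1 + c*asin(9*c/4)/2 + sqrt(16 - 81*c^2)/18 - 3*log(cos(5*c/9))/2


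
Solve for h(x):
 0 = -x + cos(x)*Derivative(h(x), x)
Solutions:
 h(x) = C1 + Integral(x/cos(x), x)


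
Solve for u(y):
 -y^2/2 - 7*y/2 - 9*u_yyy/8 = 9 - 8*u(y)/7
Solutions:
 u(y) = C3*exp(4*147^(1/3)*y/21) + 7*y^2/16 + 49*y/16 + (C1*sin(2*3^(5/6)*7^(2/3)*y/21) + C2*cos(2*3^(5/6)*7^(2/3)*y/21))*exp(-2*147^(1/3)*y/21) + 63/8


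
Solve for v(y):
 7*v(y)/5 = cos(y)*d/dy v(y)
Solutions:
 v(y) = C1*(sin(y) + 1)^(7/10)/(sin(y) - 1)^(7/10)


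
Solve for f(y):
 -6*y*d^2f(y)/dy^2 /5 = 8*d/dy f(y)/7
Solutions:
 f(y) = C1 + C2*y^(1/21)


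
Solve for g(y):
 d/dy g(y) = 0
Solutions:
 g(y) = C1


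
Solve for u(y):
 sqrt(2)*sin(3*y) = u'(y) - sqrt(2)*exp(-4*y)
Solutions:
 u(y) = C1 - sqrt(2)*cos(3*y)/3 - sqrt(2)*exp(-4*y)/4


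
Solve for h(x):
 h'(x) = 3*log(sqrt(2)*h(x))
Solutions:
 -2*Integral(1/(2*log(_y) + log(2)), (_y, h(x)))/3 = C1 - x


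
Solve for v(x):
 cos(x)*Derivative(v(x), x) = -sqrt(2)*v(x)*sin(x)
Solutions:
 v(x) = C1*cos(x)^(sqrt(2))


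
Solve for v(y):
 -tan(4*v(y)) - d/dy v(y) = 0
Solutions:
 v(y) = -asin(C1*exp(-4*y))/4 + pi/4
 v(y) = asin(C1*exp(-4*y))/4


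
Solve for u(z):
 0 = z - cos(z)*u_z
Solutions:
 u(z) = C1 + Integral(z/cos(z), z)


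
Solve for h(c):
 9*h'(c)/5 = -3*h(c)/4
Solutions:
 h(c) = C1*exp(-5*c/12)


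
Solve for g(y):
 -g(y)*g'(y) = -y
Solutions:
 g(y) = -sqrt(C1 + y^2)
 g(y) = sqrt(C1 + y^2)


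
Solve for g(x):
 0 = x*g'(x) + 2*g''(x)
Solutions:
 g(x) = C1 + C2*erf(x/2)


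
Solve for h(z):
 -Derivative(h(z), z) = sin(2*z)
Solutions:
 h(z) = C1 + cos(2*z)/2


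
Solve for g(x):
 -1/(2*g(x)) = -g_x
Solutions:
 g(x) = -sqrt(C1 + x)
 g(x) = sqrt(C1 + x)


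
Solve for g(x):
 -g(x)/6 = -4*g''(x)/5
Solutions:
 g(x) = C1*exp(-sqrt(30)*x/12) + C2*exp(sqrt(30)*x/12)


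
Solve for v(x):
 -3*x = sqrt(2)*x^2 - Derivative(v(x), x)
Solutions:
 v(x) = C1 + sqrt(2)*x^3/3 + 3*x^2/2


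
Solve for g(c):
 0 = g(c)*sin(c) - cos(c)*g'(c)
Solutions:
 g(c) = C1/cos(c)


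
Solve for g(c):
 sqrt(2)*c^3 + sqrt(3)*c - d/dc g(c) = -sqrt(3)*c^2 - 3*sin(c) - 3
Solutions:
 g(c) = C1 + sqrt(2)*c^4/4 + sqrt(3)*c^3/3 + sqrt(3)*c^2/2 + 3*c - 3*cos(c)


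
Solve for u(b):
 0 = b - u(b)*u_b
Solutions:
 u(b) = -sqrt(C1 + b^2)
 u(b) = sqrt(C1 + b^2)


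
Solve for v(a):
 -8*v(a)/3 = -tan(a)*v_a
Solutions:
 v(a) = C1*sin(a)^(8/3)


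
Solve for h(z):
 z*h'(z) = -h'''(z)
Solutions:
 h(z) = C1 + Integral(C2*airyai(-z) + C3*airybi(-z), z)


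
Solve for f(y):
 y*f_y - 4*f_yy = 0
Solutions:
 f(y) = C1 + C2*erfi(sqrt(2)*y/4)


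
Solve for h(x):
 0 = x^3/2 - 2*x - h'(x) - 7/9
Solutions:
 h(x) = C1 + x^4/8 - x^2 - 7*x/9


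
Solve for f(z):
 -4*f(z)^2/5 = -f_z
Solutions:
 f(z) = -5/(C1 + 4*z)


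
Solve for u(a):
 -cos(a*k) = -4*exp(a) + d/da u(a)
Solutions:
 u(a) = C1 + 4*exp(a) - sin(a*k)/k


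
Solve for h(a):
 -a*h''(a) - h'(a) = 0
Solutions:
 h(a) = C1 + C2*log(a)


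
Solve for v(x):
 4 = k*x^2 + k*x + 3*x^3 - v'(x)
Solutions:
 v(x) = C1 + k*x^3/3 + k*x^2/2 + 3*x^4/4 - 4*x


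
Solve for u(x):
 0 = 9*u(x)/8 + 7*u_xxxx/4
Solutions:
 u(x) = (C1*sin(2^(1/4)*sqrt(3)*7^(3/4)*x/14) + C2*cos(2^(1/4)*sqrt(3)*7^(3/4)*x/14))*exp(-2^(1/4)*sqrt(3)*7^(3/4)*x/14) + (C3*sin(2^(1/4)*sqrt(3)*7^(3/4)*x/14) + C4*cos(2^(1/4)*sqrt(3)*7^(3/4)*x/14))*exp(2^(1/4)*sqrt(3)*7^(3/4)*x/14)


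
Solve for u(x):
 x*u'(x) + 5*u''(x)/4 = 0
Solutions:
 u(x) = C1 + C2*erf(sqrt(10)*x/5)


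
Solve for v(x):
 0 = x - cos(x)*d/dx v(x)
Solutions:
 v(x) = C1 + Integral(x/cos(x), x)


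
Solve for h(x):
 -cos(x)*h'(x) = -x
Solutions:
 h(x) = C1 + Integral(x/cos(x), x)


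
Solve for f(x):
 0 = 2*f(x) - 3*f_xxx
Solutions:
 f(x) = C3*exp(2^(1/3)*3^(2/3)*x/3) + (C1*sin(2^(1/3)*3^(1/6)*x/2) + C2*cos(2^(1/3)*3^(1/6)*x/2))*exp(-2^(1/3)*3^(2/3)*x/6)


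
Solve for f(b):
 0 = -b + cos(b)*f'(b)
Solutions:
 f(b) = C1 + Integral(b/cos(b), b)


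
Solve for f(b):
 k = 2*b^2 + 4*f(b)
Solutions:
 f(b) = -b^2/2 + k/4


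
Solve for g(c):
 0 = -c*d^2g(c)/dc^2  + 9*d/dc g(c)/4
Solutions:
 g(c) = C1 + C2*c^(13/4)


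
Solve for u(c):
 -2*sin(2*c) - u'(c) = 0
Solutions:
 u(c) = C1 + cos(2*c)


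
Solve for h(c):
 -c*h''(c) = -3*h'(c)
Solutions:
 h(c) = C1 + C2*c^4


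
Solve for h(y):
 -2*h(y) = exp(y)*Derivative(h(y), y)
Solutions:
 h(y) = C1*exp(2*exp(-y))


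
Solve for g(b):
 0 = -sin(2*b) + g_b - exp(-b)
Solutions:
 g(b) = C1 - cos(2*b)/2 - exp(-b)


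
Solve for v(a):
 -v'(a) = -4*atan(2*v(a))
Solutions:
 Integral(1/atan(2*_y), (_y, v(a))) = C1 + 4*a


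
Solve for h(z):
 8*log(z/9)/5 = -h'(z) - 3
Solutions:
 h(z) = C1 - 8*z*log(z)/5 - 7*z/5 + 16*z*log(3)/5


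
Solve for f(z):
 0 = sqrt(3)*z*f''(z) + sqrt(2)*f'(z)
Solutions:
 f(z) = C1 + C2*z^(1 - sqrt(6)/3)


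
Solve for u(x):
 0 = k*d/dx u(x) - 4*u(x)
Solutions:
 u(x) = C1*exp(4*x/k)


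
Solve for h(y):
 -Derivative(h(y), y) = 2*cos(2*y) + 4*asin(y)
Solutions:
 h(y) = C1 - 4*y*asin(y) - 4*sqrt(1 - y^2) - sin(2*y)


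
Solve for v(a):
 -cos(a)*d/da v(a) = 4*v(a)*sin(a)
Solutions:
 v(a) = C1*cos(a)^4


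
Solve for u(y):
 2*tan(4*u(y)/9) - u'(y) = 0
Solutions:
 u(y) = -9*asin(C1*exp(8*y/9))/4 + 9*pi/4
 u(y) = 9*asin(C1*exp(8*y/9))/4


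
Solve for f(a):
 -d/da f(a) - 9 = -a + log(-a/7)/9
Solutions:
 f(a) = C1 + a^2/2 - a*log(-a)/9 + a*(-80 + log(7))/9


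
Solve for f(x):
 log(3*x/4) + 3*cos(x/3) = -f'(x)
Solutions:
 f(x) = C1 - x*log(x) - x*log(3) + x + 2*x*log(2) - 9*sin(x/3)


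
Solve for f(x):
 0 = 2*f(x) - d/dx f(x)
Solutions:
 f(x) = C1*exp(2*x)


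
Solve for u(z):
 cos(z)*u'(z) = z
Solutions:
 u(z) = C1 + Integral(z/cos(z), z)


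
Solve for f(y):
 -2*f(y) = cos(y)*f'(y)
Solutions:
 f(y) = C1*(sin(y) - 1)/(sin(y) + 1)


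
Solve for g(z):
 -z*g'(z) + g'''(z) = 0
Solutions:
 g(z) = C1 + Integral(C2*airyai(z) + C3*airybi(z), z)


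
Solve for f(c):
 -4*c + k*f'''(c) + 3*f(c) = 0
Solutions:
 f(c) = C1*exp(3^(1/3)*c*(-1/k)^(1/3)) + C2*exp(c*(-1/k)^(1/3)*(-3^(1/3) + 3^(5/6)*I)/2) + C3*exp(-c*(-1/k)^(1/3)*(3^(1/3) + 3^(5/6)*I)/2) + 4*c/3


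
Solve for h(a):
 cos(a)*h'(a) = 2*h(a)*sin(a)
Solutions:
 h(a) = C1/cos(a)^2


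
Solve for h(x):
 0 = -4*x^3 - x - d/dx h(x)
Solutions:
 h(x) = C1 - x^4 - x^2/2


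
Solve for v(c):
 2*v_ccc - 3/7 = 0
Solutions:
 v(c) = C1 + C2*c + C3*c^2 + c^3/28


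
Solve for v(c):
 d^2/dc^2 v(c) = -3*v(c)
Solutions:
 v(c) = C1*sin(sqrt(3)*c) + C2*cos(sqrt(3)*c)


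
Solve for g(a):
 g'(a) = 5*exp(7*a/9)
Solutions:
 g(a) = C1 + 45*exp(7*a/9)/7


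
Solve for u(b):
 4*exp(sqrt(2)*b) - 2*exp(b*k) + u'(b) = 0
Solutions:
 u(b) = C1 - 2*sqrt(2)*exp(sqrt(2)*b) + 2*exp(b*k)/k


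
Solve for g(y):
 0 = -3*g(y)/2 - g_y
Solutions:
 g(y) = C1*exp(-3*y/2)


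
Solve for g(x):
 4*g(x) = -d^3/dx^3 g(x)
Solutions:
 g(x) = C3*exp(-2^(2/3)*x) + (C1*sin(2^(2/3)*sqrt(3)*x/2) + C2*cos(2^(2/3)*sqrt(3)*x/2))*exp(2^(2/3)*x/2)


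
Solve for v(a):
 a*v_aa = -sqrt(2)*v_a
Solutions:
 v(a) = C1 + C2*a^(1 - sqrt(2))


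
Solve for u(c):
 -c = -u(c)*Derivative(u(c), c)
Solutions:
 u(c) = -sqrt(C1 + c^2)
 u(c) = sqrt(C1 + c^2)


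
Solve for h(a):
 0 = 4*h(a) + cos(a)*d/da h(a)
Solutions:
 h(a) = C1*(sin(a)^2 - 2*sin(a) + 1)/(sin(a)^2 + 2*sin(a) + 1)


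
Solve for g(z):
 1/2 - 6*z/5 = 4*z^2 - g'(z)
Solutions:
 g(z) = C1 + 4*z^3/3 + 3*z^2/5 - z/2


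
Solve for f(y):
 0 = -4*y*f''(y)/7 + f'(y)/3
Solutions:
 f(y) = C1 + C2*y^(19/12)


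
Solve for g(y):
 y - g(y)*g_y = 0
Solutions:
 g(y) = -sqrt(C1 + y^2)
 g(y) = sqrt(C1 + y^2)


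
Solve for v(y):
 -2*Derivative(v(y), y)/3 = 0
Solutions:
 v(y) = C1


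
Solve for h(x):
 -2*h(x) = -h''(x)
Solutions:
 h(x) = C1*exp(-sqrt(2)*x) + C2*exp(sqrt(2)*x)


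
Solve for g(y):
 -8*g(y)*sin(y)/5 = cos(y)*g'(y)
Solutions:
 g(y) = C1*cos(y)^(8/5)


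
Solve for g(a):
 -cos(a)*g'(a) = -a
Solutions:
 g(a) = C1 + Integral(a/cos(a), a)


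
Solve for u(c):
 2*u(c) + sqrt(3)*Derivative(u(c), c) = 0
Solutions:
 u(c) = C1*exp(-2*sqrt(3)*c/3)


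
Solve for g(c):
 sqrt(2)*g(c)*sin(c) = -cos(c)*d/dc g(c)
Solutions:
 g(c) = C1*cos(c)^(sqrt(2))


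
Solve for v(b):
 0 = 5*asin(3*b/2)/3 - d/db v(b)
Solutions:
 v(b) = C1 + 5*b*asin(3*b/2)/3 + 5*sqrt(4 - 9*b^2)/9


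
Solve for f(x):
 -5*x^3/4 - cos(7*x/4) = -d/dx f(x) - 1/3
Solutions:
 f(x) = C1 + 5*x^4/16 - x/3 + 4*sin(7*x/4)/7


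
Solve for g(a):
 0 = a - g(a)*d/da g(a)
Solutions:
 g(a) = -sqrt(C1 + a^2)
 g(a) = sqrt(C1 + a^2)


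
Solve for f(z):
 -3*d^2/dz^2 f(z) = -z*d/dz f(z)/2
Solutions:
 f(z) = C1 + C2*erfi(sqrt(3)*z/6)


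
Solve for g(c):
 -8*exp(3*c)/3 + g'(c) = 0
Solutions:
 g(c) = C1 + 8*exp(3*c)/9


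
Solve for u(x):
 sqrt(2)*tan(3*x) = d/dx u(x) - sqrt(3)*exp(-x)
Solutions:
 u(x) = C1 + sqrt(2)*log(tan(3*x)^2 + 1)/6 - sqrt(3)*exp(-x)


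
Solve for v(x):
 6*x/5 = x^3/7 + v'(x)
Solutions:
 v(x) = C1 - x^4/28 + 3*x^2/5


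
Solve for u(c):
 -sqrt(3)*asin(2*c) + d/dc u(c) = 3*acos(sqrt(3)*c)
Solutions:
 u(c) = C1 + 3*c*acos(sqrt(3)*c) - sqrt(3)*sqrt(1 - 3*c^2) + sqrt(3)*(c*asin(2*c) + sqrt(1 - 4*c^2)/2)


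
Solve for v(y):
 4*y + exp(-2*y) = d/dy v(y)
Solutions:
 v(y) = C1 + 2*y^2 - exp(-2*y)/2


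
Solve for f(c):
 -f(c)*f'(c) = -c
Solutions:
 f(c) = -sqrt(C1 + c^2)
 f(c) = sqrt(C1 + c^2)


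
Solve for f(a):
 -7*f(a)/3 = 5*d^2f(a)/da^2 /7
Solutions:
 f(a) = C1*sin(7*sqrt(15)*a/15) + C2*cos(7*sqrt(15)*a/15)


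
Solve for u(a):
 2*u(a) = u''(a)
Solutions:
 u(a) = C1*exp(-sqrt(2)*a) + C2*exp(sqrt(2)*a)


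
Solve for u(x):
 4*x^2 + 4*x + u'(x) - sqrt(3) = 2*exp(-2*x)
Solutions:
 u(x) = C1 - 4*x^3/3 - 2*x^2 + sqrt(3)*x - exp(-2*x)


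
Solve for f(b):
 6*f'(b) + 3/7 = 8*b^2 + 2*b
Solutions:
 f(b) = C1 + 4*b^3/9 + b^2/6 - b/14


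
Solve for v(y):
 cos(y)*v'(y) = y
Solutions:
 v(y) = C1 + Integral(y/cos(y), y)


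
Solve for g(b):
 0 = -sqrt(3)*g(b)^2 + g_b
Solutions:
 g(b) = -1/(C1 + sqrt(3)*b)


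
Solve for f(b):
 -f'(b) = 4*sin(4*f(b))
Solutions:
 f(b) = -acos((-C1 - exp(32*b))/(C1 - exp(32*b)))/4 + pi/2
 f(b) = acos((-C1 - exp(32*b))/(C1 - exp(32*b)))/4


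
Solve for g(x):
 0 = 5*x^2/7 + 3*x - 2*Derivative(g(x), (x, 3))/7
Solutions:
 g(x) = C1 + C2*x + C3*x^2 + x^5/24 + 7*x^4/16


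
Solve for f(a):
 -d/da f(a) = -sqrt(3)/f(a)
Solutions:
 f(a) = -sqrt(C1 + 2*sqrt(3)*a)
 f(a) = sqrt(C1 + 2*sqrt(3)*a)


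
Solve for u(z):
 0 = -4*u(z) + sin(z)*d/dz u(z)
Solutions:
 u(z) = C1*(cos(z)^2 - 2*cos(z) + 1)/(cos(z)^2 + 2*cos(z) + 1)


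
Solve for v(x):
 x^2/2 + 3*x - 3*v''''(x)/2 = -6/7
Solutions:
 v(x) = C1 + C2*x + C3*x^2 + C4*x^3 + x^6/1080 + x^5/60 + x^4/42


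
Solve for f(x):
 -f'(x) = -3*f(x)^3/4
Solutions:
 f(x) = -sqrt(2)*sqrt(-1/(C1 + 3*x))
 f(x) = sqrt(2)*sqrt(-1/(C1 + 3*x))


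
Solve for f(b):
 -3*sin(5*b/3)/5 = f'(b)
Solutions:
 f(b) = C1 + 9*cos(5*b/3)/25


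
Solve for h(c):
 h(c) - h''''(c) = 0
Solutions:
 h(c) = C1*exp(-c) + C2*exp(c) + C3*sin(c) + C4*cos(c)


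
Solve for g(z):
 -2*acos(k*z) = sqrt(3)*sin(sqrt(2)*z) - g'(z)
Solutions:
 g(z) = C1 + 2*Piecewise((z*acos(k*z) - sqrt(-k^2*z^2 + 1)/k, Ne(k, 0)), (pi*z/2, True)) - sqrt(6)*cos(sqrt(2)*z)/2


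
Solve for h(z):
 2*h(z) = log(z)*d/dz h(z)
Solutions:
 h(z) = C1*exp(2*li(z))


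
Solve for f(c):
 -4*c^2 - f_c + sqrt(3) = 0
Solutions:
 f(c) = C1 - 4*c^3/3 + sqrt(3)*c


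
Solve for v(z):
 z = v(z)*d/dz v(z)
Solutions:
 v(z) = -sqrt(C1 + z^2)
 v(z) = sqrt(C1 + z^2)


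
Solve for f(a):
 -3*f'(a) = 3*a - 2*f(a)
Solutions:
 f(a) = C1*exp(2*a/3) + 3*a/2 + 9/4


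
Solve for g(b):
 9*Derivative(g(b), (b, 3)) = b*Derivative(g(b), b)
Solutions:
 g(b) = C1 + Integral(C2*airyai(3^(1/3)*b/3) + C3*airybi(3^(1/3)*b/3), b)


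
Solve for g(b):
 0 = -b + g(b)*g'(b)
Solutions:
 g(b) = -sqrt(C1 + b^2)
 g(b) = sqrt(C1 + b^2)


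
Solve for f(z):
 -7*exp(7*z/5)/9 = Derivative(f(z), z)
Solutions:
 f(z) = C1 - 5*exp(7*z/5)/9


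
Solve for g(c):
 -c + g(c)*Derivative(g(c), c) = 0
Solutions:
 g(c) = -sqrt(C1 + c^2)
 g(c) = sqrt(C1 + c^2)


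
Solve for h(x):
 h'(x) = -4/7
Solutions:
 h(x) = C1 - 4*x/7


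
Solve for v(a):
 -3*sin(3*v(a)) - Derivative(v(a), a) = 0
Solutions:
 v(a) = -acos((-C1 - exp(18*a))/(C1 - exp(18*a)))/3 + 2*pi/3
 v(a) = acos((-C1 - exp(18*a))/(C1 - exp(18*a)))/3


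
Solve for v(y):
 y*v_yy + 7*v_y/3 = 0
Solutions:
 v(y) = C1 + C2/y^(4/3)


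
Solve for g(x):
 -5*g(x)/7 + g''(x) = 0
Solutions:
 g(x) = C1*exp(-sqrt(35)*x/7) + C2*exp(sqrt(35)*x/7)


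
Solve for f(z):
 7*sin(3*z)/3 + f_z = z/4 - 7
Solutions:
 f(z) = C1 + z^2/8 - 7*z + 7*cos(3*z)/9


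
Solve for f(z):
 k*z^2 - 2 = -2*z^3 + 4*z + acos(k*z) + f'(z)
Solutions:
 f(z) = C1 + k*z^3/3 + z^4/2 - 2*z^2 - 2*z - Piecewise((z*acos(k*z) - sqrt(-k^2*z^2 + 1)/k, Ne(k, 0)), (pi*z/2, True))


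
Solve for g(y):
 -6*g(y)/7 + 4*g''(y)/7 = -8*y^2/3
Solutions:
 g(y) = C1*exp(-sqrt(6)*y/2) + C2*exp(sqrt(6)*y/2) + 28*y^2/9 + 112/27


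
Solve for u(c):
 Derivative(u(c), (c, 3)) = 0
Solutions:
 u(c) = C1 + C2*c + C3*c^2


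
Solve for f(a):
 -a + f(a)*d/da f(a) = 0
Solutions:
 f(a) = -sqrt(C1 + a^2)
 f(a) = sqrt(C1 + a^2)


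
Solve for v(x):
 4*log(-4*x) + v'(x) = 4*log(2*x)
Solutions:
 v(x) = C1 + 4*x*(-log(2) - I*pi)


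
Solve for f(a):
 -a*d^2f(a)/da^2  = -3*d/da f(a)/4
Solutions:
 f(a) = C1 + C2*a^(7/4)


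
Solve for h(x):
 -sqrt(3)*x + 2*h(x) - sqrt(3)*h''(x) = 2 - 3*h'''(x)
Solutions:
 h(x) = C1*exp(x*((-sqrt(3)/9 + sqrt(-3 + (81 - sqrt(3))^2)/9 + 9)^(-1/3) + 2*sqrt(3) + 3*(-sqrt(3)/9 + sqrt(-3 + (81 - sqrt(3))^2)/9 + 9)^(1/3))/18)*sin(sqrt(3)*x*(-3*(-sqrt(3)/9 + sqrt(-4/27 + (18 - 2*sqrt(3)/9)^2)/2 + 9)^(1/3) + (-sqrt(3)/9 + sqrt(-4/27 + (18 - 2*sqrt(3)/9)^2)/2 + 9)^(-1/3))/18) + C2*exp(x*((-sqrt(3)/9 + sqrt(-3 + (81 - sqrt(3))^2)/9 + 9)^(-1/3) + 2*sqrt(3) + 3*(-sqrt(3)/9 + sqrt(-3 + (81 - sqrt(3))^2)/9 + 9)^(1/3))/18)*cos(sqrt(3)*x*(-3*(-sqrt(3)/9 + sqrt(-4/27 + (18 - 2*sqrt(3)/9)^2)/2 + 9)^(1/3) + (-sqrt(3)/9 + sqrt(-4/27 + (18 - 2*sqrt(3)/9)^2)/2 + 9)^(-1/3))/18) + C3*exp(x*(-3*(-sqrt(3)/9 + sqrt(-3 + (81 - sqrt(3))^2)/9 + 9)^(1/3) - 1/(-sqrt(3)/9 + sqrt(-3 + (81 - sqrt(3))^2)/9 + 9)^(1/3) + sqrt(3))/9) + sqrt(3)*x/2 + 1


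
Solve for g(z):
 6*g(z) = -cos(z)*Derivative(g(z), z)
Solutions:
 g(z) = C1*(sin(z)^3 - 3*sin(z)^2 + 3*sin(z) - 1)/(sin(z)^3 + 3*sin(z)^2 + 3*sin(z) + 1)


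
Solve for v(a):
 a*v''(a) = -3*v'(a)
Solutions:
 v(a) = C1 + C2/a^2


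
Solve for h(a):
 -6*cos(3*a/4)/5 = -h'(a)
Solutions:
 h(a) = C1 + 8*sin(3*a/4)/5


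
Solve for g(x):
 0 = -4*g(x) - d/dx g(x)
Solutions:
 g(x) = C1*exp(-4*x)


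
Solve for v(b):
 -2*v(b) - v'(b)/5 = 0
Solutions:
 v(b) = C1*exp(-10*b)


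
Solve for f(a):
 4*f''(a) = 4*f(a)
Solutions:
 f(a) = C1*exp(-a) + C2*exp(a)


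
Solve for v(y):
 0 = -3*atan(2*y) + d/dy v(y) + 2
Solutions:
 v(y) = C1 + 3*y*atan(2*y) - 2*y - 3*log(4*y^2 + 1)/4


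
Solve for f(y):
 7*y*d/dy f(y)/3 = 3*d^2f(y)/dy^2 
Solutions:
 f(y) = C1 + C2*erfi(sqrt(14)*y/6)


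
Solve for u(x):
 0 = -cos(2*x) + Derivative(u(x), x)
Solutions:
 u(x) = C1 + sin(2*x)/2


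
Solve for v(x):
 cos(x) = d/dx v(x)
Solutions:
 v(x) = C1 + sin(x)


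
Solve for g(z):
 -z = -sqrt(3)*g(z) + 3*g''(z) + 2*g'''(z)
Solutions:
 g(z) = C1*exp(-z*((-1 + sqrt(-1 + (1 - 2*sqrt(3))^2) + 2*sqrt(3))^(-1/3) + (-1 + sqrt(-1 + (1 - 2*sqrt(3))^2) + 2*sqrt(3))^(1/3) + 2)/4)*sin(sqrt(3)*z*(-(-1 + sqrt(-1 + (1 - 2*sqrt(3))^2) + 2*sqrt(3))^(1/3) + (-1 + sqrt(-1 + (1 - 2*sqrt(3))^2) + 2*sqrt(3))^(-1/3))/4) + C2*exp(-z*((-1 + sqrt(-1 + (1 - 2*sqrt(3))^2) + 2*sqrt(3))^(-1/3) + (-1 + sqrt(-1 + (1 - 2*sqrt(3))^2) + 2*sqrt(3))^(1/3) + 2)/4)*cos(sqrt(3)*z*(-(-1 + sqrt(-1 + (1 - 2*sqrt(3))^2) + 2*sqrt(3))^(1/3) + (-1 + sqrt(-1 + (1 - 2*sqrt(3))^2) + 2*sqrt(3))^(-1/3))/4) + C3*exp(z*(-1 + (-1 + sqrt(-1 + (1 - 2*sqrt(3))^2) + 2*sqrt(3))^(-1/3) + (-1 + sqrt(-1 + (1 - 2*sqrt(3))^2) + 2*sqrt(3))^(1/3))/2) + sqrt(3)*z/3


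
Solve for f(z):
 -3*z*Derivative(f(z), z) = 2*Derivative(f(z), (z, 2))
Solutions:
 f(z) = C1 + C2*erf(sqrt(3)*z/2)


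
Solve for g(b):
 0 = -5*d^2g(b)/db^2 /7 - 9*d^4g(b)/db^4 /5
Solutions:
 g(b) = C1 + C2*b + C3*sin(5*sqrt(7)*b/21) + C4*cos(5*sqrt(7)*b/21)


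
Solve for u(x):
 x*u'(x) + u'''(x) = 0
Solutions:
 u(x) = C1 + Integral(C2*airyai(-x) + C3*airybi(-x), x)


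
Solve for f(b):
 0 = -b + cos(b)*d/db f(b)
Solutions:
 f(b) = C1 + Integral(b/cos(b), b)


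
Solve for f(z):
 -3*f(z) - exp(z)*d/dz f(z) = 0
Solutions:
 f(z) = C1*exp(3*exp(-z))


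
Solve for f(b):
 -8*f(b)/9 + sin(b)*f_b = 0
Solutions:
 f(b) = C1*(cos(b) - 1)^(4/9)/(cos(b) + 1)^(4/9)


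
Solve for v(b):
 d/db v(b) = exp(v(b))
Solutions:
 v(b) = log(-1/(C1 + b))


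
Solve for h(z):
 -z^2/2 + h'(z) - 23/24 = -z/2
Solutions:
 h(z) = C1 + z^3/6 - z^2/4 + 23*z/24


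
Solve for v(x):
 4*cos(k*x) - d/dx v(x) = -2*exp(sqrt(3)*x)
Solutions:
 v(x) = C1 + 2*sqrt(3)*exp(sqrt(3)*x)/3 + 4*sin(k*x)/k


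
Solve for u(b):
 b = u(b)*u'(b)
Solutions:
 u(b) = -sqrt(C1 + b^2)
 u(b) = sqrt(C1 + b^2)


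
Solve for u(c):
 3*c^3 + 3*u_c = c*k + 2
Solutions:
 u(c) = C1 - c^4/4 + c^2*k/6 + 2*c/3


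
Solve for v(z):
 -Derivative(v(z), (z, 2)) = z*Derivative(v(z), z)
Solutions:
 v(z) = C1 + C2*erf(sqrt(2)*z/2)


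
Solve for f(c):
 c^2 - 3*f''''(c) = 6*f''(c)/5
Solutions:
 f(c) = C1 + C2*c + C3*sin(sqrt(10)*c/5) + C4*cos(sqrt(10)*c/5) + 5*c^4/72 - 25*c^2/12


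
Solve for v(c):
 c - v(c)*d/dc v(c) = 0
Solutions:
 v(c) = -sqrt(C1 + c^2)
 v(c) = sqrt(C1 + c^2)


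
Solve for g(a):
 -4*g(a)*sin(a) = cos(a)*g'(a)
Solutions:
 g(a) = C1*cos(a)^4


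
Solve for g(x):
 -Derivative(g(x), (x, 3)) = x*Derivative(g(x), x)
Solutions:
 g(x) = C1 + Integral(C2*airyai(-x) + C3*airybi(-x), x)


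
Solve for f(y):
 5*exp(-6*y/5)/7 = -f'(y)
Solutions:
 f(y) = C1 + 25*exp(-6*y/5)/42


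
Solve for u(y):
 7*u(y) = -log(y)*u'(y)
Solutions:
 u(y) = C1*exp(-7*li(y))


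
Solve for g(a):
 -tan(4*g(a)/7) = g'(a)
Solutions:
 g(a) = -7*asin(C1*exp(-4*a/7))/4 + 7*pi/4
 g(a) = 7*asin(C1*exp(-4*a/7))/4


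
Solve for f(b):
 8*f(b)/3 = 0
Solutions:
 f(b) = 0


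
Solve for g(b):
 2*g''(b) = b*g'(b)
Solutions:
 g(b) = C1 + C2*erfi(b/2)


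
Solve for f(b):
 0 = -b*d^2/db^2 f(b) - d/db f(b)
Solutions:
 f(b) = C1 + C2*log(b)


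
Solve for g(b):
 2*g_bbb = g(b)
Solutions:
 g(b) = C3*exp(2^(2/3)*b/2) + (C1*sin(2^(2/3)*sqrt(3)*b/4) + C2*cos(2^(2/3)*sqrt(3)*b/4))*exp(-2^(2/3)*b/4)


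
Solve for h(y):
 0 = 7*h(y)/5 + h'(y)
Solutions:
 h(y) = C1*exp(-7*y/5)


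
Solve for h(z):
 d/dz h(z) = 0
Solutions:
 h(z) = C1


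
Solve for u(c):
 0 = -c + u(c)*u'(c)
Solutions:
 u(c) = -sqrt(C1 + c^2)
 u(c) = sqrt(C1 + c^2)


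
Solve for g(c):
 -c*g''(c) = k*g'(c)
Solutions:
 g(c) = C1 + c^(1 - re(k))*(C2*sin(log(c)*Abs(im(k))) + C3*cos(log(c)*im(k)))


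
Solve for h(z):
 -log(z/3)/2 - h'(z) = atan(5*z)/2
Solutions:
 h(z) = C1 - z*log(z)/2 - z*atan(5*z)/2 + z/2 + z*log(3)/2 + log(25*z^2 + 1)/20


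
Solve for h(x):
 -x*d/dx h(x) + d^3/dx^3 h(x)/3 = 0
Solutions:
 h(x) = C1 + Integral(C2*airyai(3^(1/3)*x) + C3*airybi(3^(1/3)*x), x)


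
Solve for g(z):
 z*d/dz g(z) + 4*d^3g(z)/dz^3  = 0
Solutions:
 g(z) = C1 + Integral(C2*airyai(-2^(1/3)*z/2) + C3*airybi(-2^(1/3)*z/2), z)


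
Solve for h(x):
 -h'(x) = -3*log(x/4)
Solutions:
 h(x) = C1 + 3*x*log(x) - x*log(64) - 3*x


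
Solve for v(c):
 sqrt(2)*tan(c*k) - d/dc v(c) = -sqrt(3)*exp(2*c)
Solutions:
 v(c) = C1 + sqrt(2)*Piecewise((-log(cos(c*k))/k, Ne(k, 0)), (0, True)) + sqrt(3)*exp(2*c)/2


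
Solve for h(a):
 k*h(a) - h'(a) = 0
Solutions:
 h(a) = C1*exp(a*k)


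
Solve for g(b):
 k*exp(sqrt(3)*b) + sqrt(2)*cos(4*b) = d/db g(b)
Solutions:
 g(b) = C1 + sqrt(3)*k*exp(sqrt(3)*b)/3 + sqrt(2)*sin(4*b)/4


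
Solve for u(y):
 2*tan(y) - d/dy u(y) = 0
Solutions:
 u(y) = C1 - 2*log(cos(y))


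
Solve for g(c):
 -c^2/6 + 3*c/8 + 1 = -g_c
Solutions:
 g(c) = C1 + c^3/18 - 3*c^2/16 - c


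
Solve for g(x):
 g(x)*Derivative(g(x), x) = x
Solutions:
 g(x) = -sqrt(C1 + x^2)
 g(x) = sqrt(C1 + x^2)


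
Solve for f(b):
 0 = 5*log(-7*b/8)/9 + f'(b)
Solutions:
 f(b) = C1 - 5*b*log(-b)/9 + 5*b*(-log(7) + 1 + 3*log(2))/9


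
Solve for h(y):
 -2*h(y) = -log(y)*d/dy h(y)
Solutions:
 h(y) = C1*exp(2*li(y))


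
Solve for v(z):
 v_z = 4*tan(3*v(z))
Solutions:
 v(z) = -asin(C1*exp(12*z))/3 + pi/3
 v(z) = asin(C1*exp(12*z))/3


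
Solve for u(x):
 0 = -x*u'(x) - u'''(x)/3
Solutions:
 u(x) = C1 + Integral(C2*airyai(-3^(1/3)*x) + C3*airybi(-3^(1/3)*x), x)


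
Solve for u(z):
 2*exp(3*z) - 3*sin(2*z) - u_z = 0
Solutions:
 u(z) = C1 + 2*exp(3*z)/3 + 3*cos(2*z)/2


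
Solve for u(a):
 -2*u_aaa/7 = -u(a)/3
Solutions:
 u(a) = C3*exp(6^(2/3)*7^(1/3)*a/6) + (C1*sin(2^(2/3)*3^(1/6)*7^(1/3)*a/4) + C2*cos(2^(2/3)*3^(1/6)*7^(1/3)*a/4))*exp(-6^(2/3)*7^(1/3)*a/12)


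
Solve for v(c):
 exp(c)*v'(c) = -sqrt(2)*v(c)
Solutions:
 v(c) = C1*exp(sqrt(2)*exp(-c))


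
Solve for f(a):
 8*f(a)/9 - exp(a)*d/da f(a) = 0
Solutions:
 f(a) = C1*exp(-8*exp(-a)/9)


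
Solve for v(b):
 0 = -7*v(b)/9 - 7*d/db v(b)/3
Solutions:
 v(b) = C1*exp(-b/3)


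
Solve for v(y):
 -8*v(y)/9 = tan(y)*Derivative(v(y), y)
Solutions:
 v(y) = C1/sin(y)^(8/9)


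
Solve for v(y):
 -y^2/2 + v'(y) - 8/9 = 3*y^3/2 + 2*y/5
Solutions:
 v(y) = C1 + 3*y^4/8 + y^3/6 + y^2/5 + 8*y/9


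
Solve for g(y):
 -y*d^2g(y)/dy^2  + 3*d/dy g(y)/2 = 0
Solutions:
 g(y) = C1 + C2*y^(5/2)


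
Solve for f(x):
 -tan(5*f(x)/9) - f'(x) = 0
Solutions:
 f(x) = -9*asin(C1*exp(-5*x/9))/5 + 9*pi/5
 f(x) = 9*asin(C1*exp(-5*x/9))/5


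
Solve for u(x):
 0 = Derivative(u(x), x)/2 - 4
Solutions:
 u(x) = C1 + 8*x


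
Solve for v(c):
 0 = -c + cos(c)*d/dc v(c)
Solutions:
 v(c) = C1 + Integral(c/cos(c), c)


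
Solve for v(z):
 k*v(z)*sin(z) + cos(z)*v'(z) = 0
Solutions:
 v(z) = C1*exp(k*log(cos(z)))


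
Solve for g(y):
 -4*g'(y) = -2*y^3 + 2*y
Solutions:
 g(y) = C1 + y^4/8 - y^2/4


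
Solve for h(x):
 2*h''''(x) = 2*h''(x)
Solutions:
 h(x) = C1 + C2*x + C3*exp(-x) + C4*exp(x)


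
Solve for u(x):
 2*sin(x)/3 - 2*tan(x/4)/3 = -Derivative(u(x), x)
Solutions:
 u(x) = C1 - 8*log(cos(x/4))/3 + 2*cos(x)/3


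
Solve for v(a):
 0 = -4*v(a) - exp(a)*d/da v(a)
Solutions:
 v(a) = C1*exp(4*exp(-a))


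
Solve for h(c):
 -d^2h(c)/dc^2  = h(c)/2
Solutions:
 h(c) = C1*sin(sqrt(2)*c/2) + C2*cos(sqrt(2)*c/2)


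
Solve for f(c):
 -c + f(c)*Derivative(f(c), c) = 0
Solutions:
 f(c) = -sqrt(C1 + c^2)
 f(c) = sqrt(C1 + c^2)


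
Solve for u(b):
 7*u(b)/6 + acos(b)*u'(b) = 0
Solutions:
 u(b) = C1*exp(-7*Integral(1/acos(b), b)/6)


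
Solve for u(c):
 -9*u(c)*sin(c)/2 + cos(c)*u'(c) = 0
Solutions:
 u(c) = C1/cos(c)^(9/2)


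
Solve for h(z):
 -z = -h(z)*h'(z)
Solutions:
 h(z) = -sqrt(C1 + z^2)
 h(z) = sqrt(C1 + z^2)


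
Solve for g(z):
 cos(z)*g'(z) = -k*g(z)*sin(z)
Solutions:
 g(z) = C1*exp(k*log(cos(z)))


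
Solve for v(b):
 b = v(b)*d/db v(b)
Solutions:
 v(b) = -sqrt(C1 + b^2)
 v(b) = sqrt(C1 + b^2)


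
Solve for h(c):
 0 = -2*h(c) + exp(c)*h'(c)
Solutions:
 h(c) = C1*exp(-2*exp(-c))


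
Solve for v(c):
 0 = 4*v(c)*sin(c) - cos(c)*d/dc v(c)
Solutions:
 v(c) = C1/cos(c)^4


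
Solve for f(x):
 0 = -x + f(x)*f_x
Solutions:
 f(x) = -sqrt(C1 + x^2)
 f(x) = sqrt(C1 + x^2)


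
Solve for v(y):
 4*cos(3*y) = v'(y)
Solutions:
 v(y) = C1 + 4*sin(3*y)/3


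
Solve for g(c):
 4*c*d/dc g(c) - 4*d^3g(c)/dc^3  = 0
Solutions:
 g(c) = C1 + Integral(C2*airyai(c) + C3*airybi(c), c)


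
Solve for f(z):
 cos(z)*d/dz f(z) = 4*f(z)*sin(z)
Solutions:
 f(z) = C1/cos(z)^4


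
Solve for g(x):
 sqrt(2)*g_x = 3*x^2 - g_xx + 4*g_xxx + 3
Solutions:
 g(x) = C1 + C2*exp(x*(1 - sqrt(1 + 16*sqrt(2)))/8) + C3*exp(x*(1 + sqrt(1 + 16*sqrt(2)))/8) + sqrt(2)*x^3/2 - 3*x^2/2 + 3*sqrt(2)*x + 12*x


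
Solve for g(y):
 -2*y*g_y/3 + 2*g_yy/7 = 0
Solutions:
 g(y) = C1 + C2*erfi(sqrt(42)*y/6)


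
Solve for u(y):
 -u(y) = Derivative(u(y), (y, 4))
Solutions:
 u(y) = (C1*sin(sqrt(2)*y/2) + C2*cos(sqrt(2)*y/2))*exp(-sqrt(2)*y/2) + (C3*sin(sqrt(2)*y/2) + C4*cos(sqrt(2)*y/2))*exp(sqrt(2)*y/2)


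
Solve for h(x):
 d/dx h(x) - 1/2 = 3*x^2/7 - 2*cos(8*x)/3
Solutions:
 h(x) = C1 + x^3/7 + x/2 - sin(8*x)/12


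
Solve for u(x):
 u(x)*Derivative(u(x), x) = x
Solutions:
 u(x) = -sqrt(C1 + x^2)
 u(x) = sqrt(C1 + x^2)


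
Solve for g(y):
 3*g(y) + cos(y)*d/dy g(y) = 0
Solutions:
 g(y) = C1*(sin(y) - 1)^(3/2)/(sin(y) + 1)^(3/2)


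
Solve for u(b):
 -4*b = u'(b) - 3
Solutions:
 u(b) = C1 - 2*b^2 + 3*b


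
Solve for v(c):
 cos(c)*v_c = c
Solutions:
 v(c) = C1 + Integral(c/cos(c), c)


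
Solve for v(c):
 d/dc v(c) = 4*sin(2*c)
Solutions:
 v(c) = C1 - 2*cos(2*c)


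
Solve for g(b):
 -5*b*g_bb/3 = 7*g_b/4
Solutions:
 g(b) = C1 + C2/b^(1/20)


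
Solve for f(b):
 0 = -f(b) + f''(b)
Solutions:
 f(b) = C1*exp(-b) + C2*exp(b)


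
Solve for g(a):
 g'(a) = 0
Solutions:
 g(a) = C1


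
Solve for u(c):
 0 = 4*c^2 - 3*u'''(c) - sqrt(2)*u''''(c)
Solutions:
 u(c) = C1 + C2*c + C3*c^2 + C4*exp(-3*sqrt(2)*c/2) + c^5/45 - sqrt(2)*c^4/27 + 8*c^3/81


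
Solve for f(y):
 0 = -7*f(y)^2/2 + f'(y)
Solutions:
 f(y) = -2/(C1 + 7*y)


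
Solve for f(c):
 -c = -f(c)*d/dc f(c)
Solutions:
 f(c) = -sqrt(C1 + c^2)
 f(c) = sqrt(C1 + c^2)


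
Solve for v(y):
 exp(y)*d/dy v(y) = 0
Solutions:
 v(y) = C1


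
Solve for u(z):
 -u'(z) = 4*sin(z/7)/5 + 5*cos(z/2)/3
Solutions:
 u(z) = C1 - 10*sin(z/2)/3 + 28*cos(z/7)/5


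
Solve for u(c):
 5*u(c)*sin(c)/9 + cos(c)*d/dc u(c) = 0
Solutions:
 u(c) = C1*cos(c)^(5/9)


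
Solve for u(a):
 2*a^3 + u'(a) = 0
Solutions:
 u(a) = C1 - a^4/2


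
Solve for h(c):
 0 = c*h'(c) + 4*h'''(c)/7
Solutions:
 h(c) = C1 + Integral(C2*airyai(-14^(1/3)*c/2) + C3*airybi(-14^(1/3)*c/2), c)


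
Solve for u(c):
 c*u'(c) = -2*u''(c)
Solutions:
 u(c) = C1 + C2*erf(c/2)


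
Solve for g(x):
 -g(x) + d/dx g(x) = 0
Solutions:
 g(x) = C1*exp(x)


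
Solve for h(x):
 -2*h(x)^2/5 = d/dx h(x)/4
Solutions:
 h(x) = 5/(C1 + 8*x)


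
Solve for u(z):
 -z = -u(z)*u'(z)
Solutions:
 u(z) = -sqrt(C1 + z^2)
 u(z) = sqrt(C1 + z^2)


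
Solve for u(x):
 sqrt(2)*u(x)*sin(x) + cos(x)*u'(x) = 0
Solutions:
 u(x) = C1*cos(x)^(sqrt(2))


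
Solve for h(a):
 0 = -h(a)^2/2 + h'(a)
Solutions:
 h(a) = -2/(C1 + a)


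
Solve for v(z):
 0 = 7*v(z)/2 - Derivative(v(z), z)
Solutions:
 v(z) = C1*exp(7*z/2)


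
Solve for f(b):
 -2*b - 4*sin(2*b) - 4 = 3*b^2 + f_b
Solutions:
 f(b) = C1 - b^3 - b^2 - 4*b + 2*cos(2*b)
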